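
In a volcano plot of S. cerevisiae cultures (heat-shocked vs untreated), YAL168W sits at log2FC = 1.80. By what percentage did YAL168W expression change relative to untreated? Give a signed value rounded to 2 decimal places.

Fold change = 2^(1.80) = 3.4822
Percent change = (FC − 1) × 100% = (3.4822 − 1) × 100 = 248.22%

248.22%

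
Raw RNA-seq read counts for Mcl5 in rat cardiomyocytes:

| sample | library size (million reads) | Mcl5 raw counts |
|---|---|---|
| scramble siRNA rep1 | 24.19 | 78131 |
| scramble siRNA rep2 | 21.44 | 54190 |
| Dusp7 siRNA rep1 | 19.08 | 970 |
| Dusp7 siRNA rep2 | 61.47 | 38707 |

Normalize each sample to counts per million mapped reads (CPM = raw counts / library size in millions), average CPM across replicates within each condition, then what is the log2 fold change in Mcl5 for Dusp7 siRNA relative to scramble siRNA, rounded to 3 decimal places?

CPM(scramble siRNA rep1) = 78131 / 24.19 = 3229.8884
CPM(scramble siRNA rep2) = 54190 / 21.44 = 2527.5187
CPM(Dusp7 siRNA rep1) = 970 / 19.08 = 50.8386
CPM(Dusp7 siRNA rep2) = 38707 / 61.47 = 629.6893
mean CPM(scramble siRNA) = 2878.7035; mean CPM(Dusp7 siRNA) = 340.2639
Fold change = 340.2639 / 2878.7035 = 0.11820
log2(0.11820) = -3.0807

-3.081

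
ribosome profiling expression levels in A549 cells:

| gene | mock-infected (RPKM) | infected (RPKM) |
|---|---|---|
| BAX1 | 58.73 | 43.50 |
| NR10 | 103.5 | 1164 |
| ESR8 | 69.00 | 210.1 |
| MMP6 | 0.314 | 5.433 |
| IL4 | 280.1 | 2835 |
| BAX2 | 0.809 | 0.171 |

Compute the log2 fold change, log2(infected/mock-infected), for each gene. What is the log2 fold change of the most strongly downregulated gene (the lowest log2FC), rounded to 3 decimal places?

-2.242

log2(43.50/58.73) = -0.433  (BAX1)
log2(1164/103.5) = 3.491  (NR10)
log2(210.1/69.00) = 1.606  (ESR8)
log2(5.433/0.314) = 4.113  (MMP6)
log2(2835/280.1) = 3.339  (IL4)
log2(0.171/0.809) = -2.242  (BAX2)
BAX2 is most strongly downregulated.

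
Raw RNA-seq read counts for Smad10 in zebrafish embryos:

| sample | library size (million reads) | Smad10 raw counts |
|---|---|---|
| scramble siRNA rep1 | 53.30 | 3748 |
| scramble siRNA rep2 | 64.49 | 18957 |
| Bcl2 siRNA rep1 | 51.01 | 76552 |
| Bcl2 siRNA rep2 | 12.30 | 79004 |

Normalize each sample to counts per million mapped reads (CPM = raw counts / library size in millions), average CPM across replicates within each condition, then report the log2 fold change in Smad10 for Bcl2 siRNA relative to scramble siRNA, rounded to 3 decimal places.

CPM(scramble siRNA rep1) = 3748 / 53.30 = 70.3189
CPM(scramble siRNA rep2) = 18957 / 64.49 = 293.9526
CPM(Bcl2 siRNA rep1) = 76552 / 51.01 = 1500.7253
CPM(Bcl2 siRNA rep2) = 79004 / 12.30 = 6423.0894
mean CPM(scramble siRNA) = 182.1358; mean CPM(Bcl2 siRNA) = 3961.9074
Fold change = 3961.9074 / 182.1358 = 21.75250
log2(21.75250) = 4.4431

4.443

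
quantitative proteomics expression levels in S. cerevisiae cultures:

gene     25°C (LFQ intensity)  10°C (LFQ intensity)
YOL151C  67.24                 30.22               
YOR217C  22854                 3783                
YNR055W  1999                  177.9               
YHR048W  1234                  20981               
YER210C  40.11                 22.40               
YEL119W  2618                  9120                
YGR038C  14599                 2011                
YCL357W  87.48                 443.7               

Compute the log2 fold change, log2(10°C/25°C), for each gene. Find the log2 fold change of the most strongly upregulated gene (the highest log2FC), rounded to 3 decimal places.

log2(30.22/67.24) = -1.154  (YOL151C)
log2(3783/22854) = -2.595  (YOR217C)
log2(177.9/1999) = -3.490  (YNR055W)
log2(20981/1234) = 4.088  (YHR048W)
log2(22.40/40.11) = -0.840  (YER210C)
log2(9120/2618) = 1.801  (YEL119W)
log2(2011/14599) = -2.860  (YGR038C)
log2(443.7/87.48) = 2.343  (YCL357W)
YHR048W is most strongly upregulated.

4.088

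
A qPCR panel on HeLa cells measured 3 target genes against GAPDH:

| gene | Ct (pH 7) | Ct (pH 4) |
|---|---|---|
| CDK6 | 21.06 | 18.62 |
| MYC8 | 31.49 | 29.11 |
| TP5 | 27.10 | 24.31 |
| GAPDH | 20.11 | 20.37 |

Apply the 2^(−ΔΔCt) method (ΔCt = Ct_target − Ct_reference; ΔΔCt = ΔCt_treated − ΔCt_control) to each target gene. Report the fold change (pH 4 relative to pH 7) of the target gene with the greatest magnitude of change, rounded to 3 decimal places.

8.282

CDK6: ΔΔCt = (18.62−20.37) − (21.06−20.11) = -1.75 − 0.95 = -2.70; fold change = 2^2.70 = 6.498
MYC8: ΔΔCt = (29.11−20.37) − (31.49−20.11) = 8.74 − 11.38 = -2.64; fold change = 2^2.64 = 6.233
TP5: ΔΔCt = (24.31−20.37) − (27.10−20.11) = 3.94 − 6.99 = -3.05; fold change = 2^3.05 = 8.282
TP5 has the largest |ΔΔCt| = 3.05.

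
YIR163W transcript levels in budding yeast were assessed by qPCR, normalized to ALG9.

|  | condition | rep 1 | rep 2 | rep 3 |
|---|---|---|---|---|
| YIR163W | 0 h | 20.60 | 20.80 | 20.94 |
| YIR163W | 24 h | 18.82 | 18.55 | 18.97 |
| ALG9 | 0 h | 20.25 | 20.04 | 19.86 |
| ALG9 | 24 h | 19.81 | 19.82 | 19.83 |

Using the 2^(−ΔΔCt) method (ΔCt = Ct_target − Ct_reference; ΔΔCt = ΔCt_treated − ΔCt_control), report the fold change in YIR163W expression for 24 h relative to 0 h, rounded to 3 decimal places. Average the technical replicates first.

Mean Ct: YIR163W 0 h 20.780; YIR163W 24 h 18.780; ALG9 0 h 20.050; ALG9 24 h 19.820
ΔCt(0 h) = 20.780 − 20.050 = 0.730
ΔCt(24 h) = 18.780 − 19.820 = -1.040
ΔΔCt = -1.040 − 0.730 = -1.770
Fold change = 2^(−(-1.770)) = 2^1.770 = 3.4105

3.411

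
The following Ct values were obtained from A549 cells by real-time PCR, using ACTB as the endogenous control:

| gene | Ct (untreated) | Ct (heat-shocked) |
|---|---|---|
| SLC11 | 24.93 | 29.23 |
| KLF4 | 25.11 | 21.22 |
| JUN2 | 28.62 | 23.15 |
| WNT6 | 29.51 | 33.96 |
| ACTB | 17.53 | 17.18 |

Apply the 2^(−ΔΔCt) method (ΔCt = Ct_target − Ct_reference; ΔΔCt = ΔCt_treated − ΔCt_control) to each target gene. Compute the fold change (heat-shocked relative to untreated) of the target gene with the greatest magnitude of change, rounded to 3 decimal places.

34.776

SLC11: ΔΔCt = (29.23−17.18) − (24.93−17.53) = 12.05 − 7.40 = 4.65; fold change = 2^-4.65 = 0.040
KLF4: ΔΔCt = (21.22−17.18) − (25.11−17.53) = 4.04 − 7.58 = -3.54; fold change = 2^3.54 = 11.632
JUN2: ΔΔCt = (23.15−17.18) − (28.62−17.53) = 5.97 − 11.09 = -5.12; fold change = 2^5.12 = 34.776
WNT6: ΔΔCt = (33.96−17.18) − (29.51−17.53) = 16.78 − 11.98 = 4.80; fold change = 2^-4.80 = 0.036
JUN2 has the largest |ΔΔCt| = 5.12.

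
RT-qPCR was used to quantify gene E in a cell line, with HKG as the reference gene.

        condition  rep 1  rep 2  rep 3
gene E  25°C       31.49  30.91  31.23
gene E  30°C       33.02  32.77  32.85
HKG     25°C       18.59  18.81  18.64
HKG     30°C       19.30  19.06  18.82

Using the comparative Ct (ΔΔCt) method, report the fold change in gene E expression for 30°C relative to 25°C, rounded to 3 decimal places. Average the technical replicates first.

Mean Ct: gene E 25°C 31.210; gene E 30°C 32.880; HKG 25°C 18.680; HKG 30°C 19.060
ΔCt(25°C) = 31.210 − 18.680 = 12.530
ΔCt(30°C) = 32.880 − 19.060 = 13.820
ΔΔCt = 13.820 − 12.530 = 1.290
Fold change = 2^(−1.290) = 0.4090

0.409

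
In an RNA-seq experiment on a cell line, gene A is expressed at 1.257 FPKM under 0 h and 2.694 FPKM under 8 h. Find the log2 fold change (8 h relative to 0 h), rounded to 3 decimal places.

Fold change = 2.694 / 1.257 = 2.1432
log2(2.1432) = 1.0998

1.100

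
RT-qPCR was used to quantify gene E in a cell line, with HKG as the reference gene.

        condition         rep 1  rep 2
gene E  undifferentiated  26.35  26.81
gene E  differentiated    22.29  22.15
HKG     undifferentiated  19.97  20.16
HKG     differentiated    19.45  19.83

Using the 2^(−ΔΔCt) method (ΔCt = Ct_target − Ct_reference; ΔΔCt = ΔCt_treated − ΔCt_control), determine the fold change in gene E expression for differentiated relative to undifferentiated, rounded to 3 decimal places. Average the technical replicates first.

Mean Ct: gene E undifferentiated 26.580; gene E differentiated 22.220; HKG undifferentiated 20.065; HKG differentiated 19.640
ΔCt(undifferentiated) = 26.580 − 20.065 = 6.515
ΔCt(differentiated) = 22.220 − 19.640 = 2.580
ΔΔCt = 2.580 − 6.515 = -3.935
Fold change = 2^(−(-3.935)) = 2^3.935 = 15.2951

15.295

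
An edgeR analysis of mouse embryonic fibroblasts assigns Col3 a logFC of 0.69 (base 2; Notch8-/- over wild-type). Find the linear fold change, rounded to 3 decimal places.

1.613

Fold change = 2^(0.69) = 1.6133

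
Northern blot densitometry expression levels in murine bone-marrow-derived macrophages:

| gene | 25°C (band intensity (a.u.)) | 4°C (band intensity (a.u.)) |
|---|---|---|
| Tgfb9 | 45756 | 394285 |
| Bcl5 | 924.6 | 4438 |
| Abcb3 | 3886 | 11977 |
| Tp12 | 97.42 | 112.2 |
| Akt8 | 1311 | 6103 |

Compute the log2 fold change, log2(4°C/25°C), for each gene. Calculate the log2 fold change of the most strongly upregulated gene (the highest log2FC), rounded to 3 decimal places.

3.107

log2(394285/45756) = 3.107  (Tgfb9)
log2(4438/924.6) = 2.263  (Bcl5)
log2(11977/3886) = 1.624  (Abcb3)
log2(112.2/97.42) = 0.204  (Tp12)
log2(6103/1311) = 2.219  (Akt8)
Tgfb9 is most strongly upregulated.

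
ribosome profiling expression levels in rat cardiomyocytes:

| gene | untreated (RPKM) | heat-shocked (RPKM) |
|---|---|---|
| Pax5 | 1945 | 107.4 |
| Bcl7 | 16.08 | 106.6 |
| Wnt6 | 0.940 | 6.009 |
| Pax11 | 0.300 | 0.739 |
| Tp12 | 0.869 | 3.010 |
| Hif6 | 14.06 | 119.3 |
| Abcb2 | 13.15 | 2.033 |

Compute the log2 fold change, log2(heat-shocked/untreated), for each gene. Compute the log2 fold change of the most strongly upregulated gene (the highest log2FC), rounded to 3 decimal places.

3.085

log2(107.4/1945) = -4.179  (Pax5)
log2(106.6/16.08) = 2.729  (Bcl7)
log2(6.009/0.940) = 2.676  (Wnt6)
log2(0.739/0.300) = 1.301  (Pax11)
log2(3.010/0.869) = 1.792  (Tp12)
log2(119.3/14.06) = 3.085  (Hif6)
log2(2.033/13.15) = -2.693  (Abcb2)
Hif6 is most strongly upregulated.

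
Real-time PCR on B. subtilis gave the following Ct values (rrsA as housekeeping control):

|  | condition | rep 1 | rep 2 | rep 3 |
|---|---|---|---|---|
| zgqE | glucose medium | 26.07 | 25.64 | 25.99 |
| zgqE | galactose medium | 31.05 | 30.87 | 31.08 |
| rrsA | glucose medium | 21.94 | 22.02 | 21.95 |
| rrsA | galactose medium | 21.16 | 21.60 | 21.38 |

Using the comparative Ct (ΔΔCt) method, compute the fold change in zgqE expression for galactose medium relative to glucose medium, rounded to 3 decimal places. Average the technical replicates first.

0.019

Mean Ct: zgqE glucose medium 25.900; zgqE galactose medium 31.000; rrsA glucose medium 21.970; rrsA galactose medium 21.380
ΔCt(glucose medium) = 25.900 − 21.970 = 3.930
ΔCt(galactose medium) = 31.000 − 21.380 = 9.620
ΔΔCt = 9.620 − 3.930 = 5.690
Fold change = 2^(−5.690) = 0.0194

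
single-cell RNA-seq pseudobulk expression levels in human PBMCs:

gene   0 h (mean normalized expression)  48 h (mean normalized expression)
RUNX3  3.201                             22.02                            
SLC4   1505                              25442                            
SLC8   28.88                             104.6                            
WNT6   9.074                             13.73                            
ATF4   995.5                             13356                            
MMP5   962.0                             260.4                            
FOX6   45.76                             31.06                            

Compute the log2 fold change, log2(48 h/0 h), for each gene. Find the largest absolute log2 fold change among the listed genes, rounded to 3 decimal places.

4.079

log2(22.02/3.201) = 2.782  (RUNX3)
log2(25442/1505) = 4.079  (SLC4)
log2(104.6/28.88) = 1.857  (SLC8)
log2(13.73/9.074) = 0.598  (WNT6)
log2(13356/995.5) = 3.746  (ATF4)
log2(260.4/962.0) = -1.885  (MMP5)
log2(31.06/45.76) = -0.559  (FOX6)
The largest magnitude belongs to SLC4.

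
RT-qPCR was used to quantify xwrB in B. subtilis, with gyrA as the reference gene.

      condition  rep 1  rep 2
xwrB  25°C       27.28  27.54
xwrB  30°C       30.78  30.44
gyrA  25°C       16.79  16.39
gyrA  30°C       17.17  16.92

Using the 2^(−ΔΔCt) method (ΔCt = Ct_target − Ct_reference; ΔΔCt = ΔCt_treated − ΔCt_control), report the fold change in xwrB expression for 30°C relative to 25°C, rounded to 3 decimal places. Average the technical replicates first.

Mean Ct: xwrB 25°C 27.410; xwrB 30°C 30.610; gyrA 25°C 16.590; gyrA 30°C 17.045
ΔCt(25°C) = 27.410 − 16.590 = 10.820
ΔCt(30°C) = 30.610 − 17.045 = 13.565
ΔΔCt = 13.565 − 10.820 = 2.745
Fold change = 2^(−2.745) = 0.1492

0.149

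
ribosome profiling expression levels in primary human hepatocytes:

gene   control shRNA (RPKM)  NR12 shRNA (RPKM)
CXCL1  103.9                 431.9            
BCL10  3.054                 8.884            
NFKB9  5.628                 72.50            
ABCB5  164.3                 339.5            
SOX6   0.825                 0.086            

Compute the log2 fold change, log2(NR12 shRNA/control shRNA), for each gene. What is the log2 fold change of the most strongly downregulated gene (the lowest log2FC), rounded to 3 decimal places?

log2(431.9/103.9) = 2.056  (CXCL1)
log2(8.884/3.054) = 1.541  (BCL10)
log2(72.50/5.628) = 3.687  (NFKB9)
log2(339.5/164.3) = 1.047  (ABCB5)
log2(0.086/0.825) = -3.262  (SOX6)
SOX6 is most strongly downregulated.

-3.262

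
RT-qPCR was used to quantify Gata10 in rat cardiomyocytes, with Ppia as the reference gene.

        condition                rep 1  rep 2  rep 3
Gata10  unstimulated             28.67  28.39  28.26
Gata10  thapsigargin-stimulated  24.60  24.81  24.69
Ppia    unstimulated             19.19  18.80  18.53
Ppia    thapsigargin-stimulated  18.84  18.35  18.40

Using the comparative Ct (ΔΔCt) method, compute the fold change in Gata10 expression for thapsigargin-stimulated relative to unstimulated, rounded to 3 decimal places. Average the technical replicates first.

10.778

Mean Ct: Gata10 unstimulated 28.440; Gata10 thapsigargin-stimulated 24.700; Ppia unstimulated 18.840; Ppia thapsigargin-stimulated 18.530
ΔCt(unstimulated) = 28.440 − 18.840 = 9.600
ΔCt(thapsigargin-stimulated) = 24.700 − 18.530 = 6.170
ΔΔCt = 6.170 − 9.600 = -3.430
Fold change = 2^(−(-3.430)) = 2^3.430 = 10.7779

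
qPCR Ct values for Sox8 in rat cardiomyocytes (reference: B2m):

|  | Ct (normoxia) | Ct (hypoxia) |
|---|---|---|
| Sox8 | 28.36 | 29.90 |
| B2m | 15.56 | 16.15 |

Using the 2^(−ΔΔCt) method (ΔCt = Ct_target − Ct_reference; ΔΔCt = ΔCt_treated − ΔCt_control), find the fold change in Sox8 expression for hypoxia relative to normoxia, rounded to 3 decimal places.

ΔCt(normoxia) = 28.360 − 15.560 = 12.800
ΔCt(hypoxia) = 29.900 − 16.150 = 13.750
ΔΔCt = 13.750 − 12.800 = 0.950
Fold change = 2^(−0.950) = 0.5176

0.518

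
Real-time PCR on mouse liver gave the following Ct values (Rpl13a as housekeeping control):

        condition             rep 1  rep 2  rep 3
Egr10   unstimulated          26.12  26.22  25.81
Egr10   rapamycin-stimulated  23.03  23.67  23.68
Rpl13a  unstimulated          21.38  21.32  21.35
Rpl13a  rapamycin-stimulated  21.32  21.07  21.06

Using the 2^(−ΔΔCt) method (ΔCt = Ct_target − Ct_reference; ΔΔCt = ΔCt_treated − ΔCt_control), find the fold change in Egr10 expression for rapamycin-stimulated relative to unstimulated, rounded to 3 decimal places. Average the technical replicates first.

5.242

Mean Ct: Egr10 unstimulated 26.050; Egr10 rapamycin-stimulated 23.460; Rpl13a unstimulated 21.350; Rpl13a rapamycin-stimulated 21.150
ΔCt(unstimulated) = 26.050 − 21.350 = 4.700
ΔCt(rapamycin-stimulated) = 23.460 − 21.150 = 2.310
ΔΔCt = 2.310 − 4.700 = -2.390
Fold change = 2^(−(-2.390)) = 2^2.390 = 5.2416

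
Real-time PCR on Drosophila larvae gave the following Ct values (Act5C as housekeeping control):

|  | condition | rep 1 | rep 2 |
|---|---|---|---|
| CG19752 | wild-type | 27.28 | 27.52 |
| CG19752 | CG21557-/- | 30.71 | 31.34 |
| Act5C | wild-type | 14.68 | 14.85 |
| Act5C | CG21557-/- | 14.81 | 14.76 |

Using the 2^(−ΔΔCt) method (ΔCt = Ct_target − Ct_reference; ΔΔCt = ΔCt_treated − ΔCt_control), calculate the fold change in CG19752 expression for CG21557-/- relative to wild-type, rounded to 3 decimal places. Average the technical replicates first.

0.082

Mean Ct: CG19752 wild-type 27.400; CG19752 CG21557-/- 31.025; Act5C wild-type 14.765; Act5C CG21557-/- 14.785
ΔCt(wild-type) = 27.400 − 14.765 = 12.635
ΔCt(CG21557-/-) = 31.025 − 14.785 = 16.240
ΔΔCt = 16.240 − 12.635 = 3.605
Fold change = 2^(−3.605) = 0.0822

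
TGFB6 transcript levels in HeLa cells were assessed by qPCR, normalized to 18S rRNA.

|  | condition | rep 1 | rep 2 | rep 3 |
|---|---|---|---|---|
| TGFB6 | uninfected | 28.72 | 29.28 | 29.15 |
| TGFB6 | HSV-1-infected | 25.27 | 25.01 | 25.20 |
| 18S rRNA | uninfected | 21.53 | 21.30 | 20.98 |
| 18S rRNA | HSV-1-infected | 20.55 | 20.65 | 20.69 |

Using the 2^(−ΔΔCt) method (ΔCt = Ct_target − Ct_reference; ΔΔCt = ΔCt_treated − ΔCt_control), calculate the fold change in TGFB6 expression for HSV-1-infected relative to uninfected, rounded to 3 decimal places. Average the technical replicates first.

Mean Ct: TGFB6 uninfected 29.050; TGFB6 HSV-1-infected 25.160; 18S rRNA uninfected 21.270; 18S rRNA HSV-1-infected 20.630
ΔCt(uninfected) = 29.050 − 21.270 = 7.780
ΔCt(HSV-1-infected) = 25.160 − 20.630 = 4.530
ΔΔCt = 4.530 − 7.780 = -3.250
Fold change = 2^(−(-3.250)) = 2^3.250 = 9.5137

9.514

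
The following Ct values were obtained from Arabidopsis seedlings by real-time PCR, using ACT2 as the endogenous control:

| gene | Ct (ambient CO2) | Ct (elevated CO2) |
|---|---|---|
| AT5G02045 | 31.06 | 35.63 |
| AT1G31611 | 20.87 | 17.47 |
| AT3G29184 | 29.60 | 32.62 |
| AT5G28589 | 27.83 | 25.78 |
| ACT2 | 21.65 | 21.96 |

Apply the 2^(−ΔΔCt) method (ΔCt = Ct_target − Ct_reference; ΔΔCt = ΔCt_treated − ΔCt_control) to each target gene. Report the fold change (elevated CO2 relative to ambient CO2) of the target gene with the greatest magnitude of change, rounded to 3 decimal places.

0.052

AT5G02045: ΔΔCt = (35.63−21.96) − (31.06−21.65) = 13.67 − 9.41 = 4.26; fold change = 2^-4.26 = 0.052
AT1G31611: ΔΔCt = (17.47−21.96) − (20.87−21.65) = -4.49 − (-0.78) = -3.71; fold change = 2^3.71 = 13.086
AT3G29184: ΔΔCt = (32.62−21.96) − (29.60−21.65) = 10.66 − 7.95 = 2.71; fold change = 2^-2.71 = 0.153
AT5G28589: ΔΔCt = (25.78−21.96) − (27.83−21.65) = 3.82 − 6.18 = -2.36; fold change = 2^2.36 = 5.134
AT5G02045 has the largest |ΔΔCt| = 4.26.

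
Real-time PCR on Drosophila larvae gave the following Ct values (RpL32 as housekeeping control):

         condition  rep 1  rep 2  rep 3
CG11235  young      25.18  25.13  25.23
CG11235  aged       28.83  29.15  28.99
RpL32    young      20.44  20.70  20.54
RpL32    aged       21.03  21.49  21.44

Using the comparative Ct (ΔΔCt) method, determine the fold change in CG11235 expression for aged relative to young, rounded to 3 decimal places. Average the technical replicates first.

0.121

Mean Ct: CG11235 young 25.180; CG11235 aged 28.990; RpL32 young 20.560; RpL32 aged 21.320
ΔCt(young) = 25.180 − 20.560 = 4.620
ΔCt(aged) = 28.990 − 21.320 = 7.670
ΔΔCt = 7.670 − 4.620 = 3.050
Fold change = 2^(−3.050) = 0.1207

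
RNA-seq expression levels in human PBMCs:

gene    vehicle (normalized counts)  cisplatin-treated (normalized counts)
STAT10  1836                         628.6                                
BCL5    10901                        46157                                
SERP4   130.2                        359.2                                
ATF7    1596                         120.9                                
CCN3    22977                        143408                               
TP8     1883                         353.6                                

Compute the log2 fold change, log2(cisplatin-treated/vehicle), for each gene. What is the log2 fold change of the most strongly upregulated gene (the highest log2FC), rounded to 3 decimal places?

log2(628.6/1836) = -1.546  (STAT10)
log2(46157/10901) = 2.082  (BCL5)
log2(359.2/130.2) = 1.464  (SERP4)
log2(120.9/1596) = -3.723  (ATF7)
log2(143408/22977) = 2.642  (CCN3)
log2(353.6/1883) = -2.413  (TP8)
CCN3 is most strongly upregulated.

2.642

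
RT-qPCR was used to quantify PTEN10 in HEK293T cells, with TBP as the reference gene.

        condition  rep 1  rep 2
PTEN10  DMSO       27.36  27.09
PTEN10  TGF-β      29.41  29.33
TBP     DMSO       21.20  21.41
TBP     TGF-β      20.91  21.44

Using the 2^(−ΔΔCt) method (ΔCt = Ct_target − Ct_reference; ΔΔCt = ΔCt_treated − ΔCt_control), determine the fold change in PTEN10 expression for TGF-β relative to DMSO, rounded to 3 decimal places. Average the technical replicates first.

Mean Ct: PTEN10 DMSO 27.225; PTEN10 TGF-β 29.370; TBP DMSO 21.305; TBP TGF-β 21.175
ΔCt(DMSO) = 27.225 − 21.305 = 5.920
ΔCt(TGF-β) = 29.370 − 21.175 = 8.195
ΔΔCt = 8.195 − 5.920 = 2.275
Fold change = 2^(−2.275) = 0.2066

0.207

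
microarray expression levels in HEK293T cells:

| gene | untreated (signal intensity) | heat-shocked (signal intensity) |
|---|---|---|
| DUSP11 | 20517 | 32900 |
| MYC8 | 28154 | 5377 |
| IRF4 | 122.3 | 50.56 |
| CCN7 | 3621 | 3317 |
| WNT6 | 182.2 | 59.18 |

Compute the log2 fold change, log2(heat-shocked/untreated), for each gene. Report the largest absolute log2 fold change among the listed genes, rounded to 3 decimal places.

log2(32900/20517) = 0.681  (DUSP11)
log2(5377/28154) = -2.388  (MYC8)
log2(50.56/122.3) = -1.274  (IRF4)
log2(3317/3621) = -0.127  (CCN7)
log2(59.18/182.2) = -1.622  (WNT6)
The largest magnitude belongs to MYC8.

2.388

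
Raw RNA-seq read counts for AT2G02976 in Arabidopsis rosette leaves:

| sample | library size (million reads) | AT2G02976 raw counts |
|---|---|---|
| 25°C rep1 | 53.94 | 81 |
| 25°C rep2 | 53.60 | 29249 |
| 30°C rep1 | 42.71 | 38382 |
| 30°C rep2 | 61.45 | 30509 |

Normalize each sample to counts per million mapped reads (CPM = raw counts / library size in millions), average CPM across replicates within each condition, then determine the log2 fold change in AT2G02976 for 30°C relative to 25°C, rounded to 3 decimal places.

CPM(25°C rep1) = 81 / 53.94 = 1.5017
CPM(25°C rep2) = 29249 / 53.60 = 545.6903
CPM(30°C rep1) = 38382 / 42.71 = 898.6654
CPM(30°C rep2) = 30509 / 61.45 = 496.4849
mean CPM(25°C) = 273.5960; mean CPM(30°C) = 697.5752
Fold change = 697.5752 / 273.5960 = 2.54965
log2(2.54965) = 1.3503

1.350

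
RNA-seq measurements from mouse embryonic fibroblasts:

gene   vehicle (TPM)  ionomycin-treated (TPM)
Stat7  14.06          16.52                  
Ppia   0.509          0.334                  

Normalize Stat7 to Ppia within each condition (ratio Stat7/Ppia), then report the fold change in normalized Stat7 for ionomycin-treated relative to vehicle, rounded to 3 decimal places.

1.791

Stat7/Ppia (vehicle) = 14.06 / 0.509 = 27.623
Stat7/Ppia (ionomycin-treated) = 16.52 / 0.334 = 49.461
Fold change = 49.461 / 27.623 = 1.7906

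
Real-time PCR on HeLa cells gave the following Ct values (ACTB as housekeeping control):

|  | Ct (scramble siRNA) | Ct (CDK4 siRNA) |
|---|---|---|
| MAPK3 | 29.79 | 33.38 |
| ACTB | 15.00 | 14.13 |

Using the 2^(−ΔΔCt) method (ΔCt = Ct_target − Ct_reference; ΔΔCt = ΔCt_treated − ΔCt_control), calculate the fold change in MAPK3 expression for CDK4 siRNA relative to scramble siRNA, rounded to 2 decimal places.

ΔCt(scramble siRNA) = 29.790 − 15.000 = 14.790
ΔCt(CDK4 siRNA) = 33.380 − 14.130 = 19.250
ΔΔCt = 19.250 − 14.790 = 4.460
Fold change = 2^(−4.460) = 0.045

0.05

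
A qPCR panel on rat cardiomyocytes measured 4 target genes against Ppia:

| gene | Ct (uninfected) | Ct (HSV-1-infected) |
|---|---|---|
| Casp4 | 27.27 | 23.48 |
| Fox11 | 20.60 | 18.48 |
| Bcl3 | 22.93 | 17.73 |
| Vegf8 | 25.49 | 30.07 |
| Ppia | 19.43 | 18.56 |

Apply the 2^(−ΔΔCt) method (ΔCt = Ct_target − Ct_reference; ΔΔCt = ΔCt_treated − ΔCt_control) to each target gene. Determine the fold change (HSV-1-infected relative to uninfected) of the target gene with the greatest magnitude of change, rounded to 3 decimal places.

Casp4: ΔΔCt = (23.48−18.56) − (27.27−19.43) = 4.92 − 7.84 = -2.92; fold change = 2^2.92 = 7.568
Fox11: ΔΔCt = (18.48−18.56) − (20.60−19.43) = -0.08 − 1.17 = -1.25; fold change = 2^1.25 = 2.378
Bcl3: ΔΔCt = (17.73−18.56) − (22.93−19.43) = -0.83 − 3.50 = -4.33; fold change = 2^4.33 = 20.112
Vegf8: ΔΔCt = (30.07−18.56) − (25.49−19.43) = 11.51 − 6.06 = 5.45; fold change = 2^-5.45 = 0.023
Vegf8 has the largest |ΔΔCt| = 5.45.

0.023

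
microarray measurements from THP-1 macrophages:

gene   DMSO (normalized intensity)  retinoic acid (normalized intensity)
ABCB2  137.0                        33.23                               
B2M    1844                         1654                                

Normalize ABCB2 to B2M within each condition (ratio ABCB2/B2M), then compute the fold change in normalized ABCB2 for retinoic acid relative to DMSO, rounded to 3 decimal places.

0.270

ABCB2/B2M (DMSO) = 137.0 / 1844 = 0.074295
ABCB2/B2M (retinoic acid) = 33.23 / 1654 = 0.020091
Fold change = 0.020091 / 0.074295 = 0.2704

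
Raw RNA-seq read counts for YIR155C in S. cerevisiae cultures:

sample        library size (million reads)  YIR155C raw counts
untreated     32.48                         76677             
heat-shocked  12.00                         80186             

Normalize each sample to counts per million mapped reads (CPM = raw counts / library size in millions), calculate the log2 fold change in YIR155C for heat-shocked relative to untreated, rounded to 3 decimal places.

CPM(untreated) = 76677 / 32.48 = 2360.7451
CPM(heat-shocked) = 80186 / 12.00 = 6682.1667
Fold change = 6682.1667 / 2360.7451 = 2.83053
log2(2.83053) = 1.5011

1.501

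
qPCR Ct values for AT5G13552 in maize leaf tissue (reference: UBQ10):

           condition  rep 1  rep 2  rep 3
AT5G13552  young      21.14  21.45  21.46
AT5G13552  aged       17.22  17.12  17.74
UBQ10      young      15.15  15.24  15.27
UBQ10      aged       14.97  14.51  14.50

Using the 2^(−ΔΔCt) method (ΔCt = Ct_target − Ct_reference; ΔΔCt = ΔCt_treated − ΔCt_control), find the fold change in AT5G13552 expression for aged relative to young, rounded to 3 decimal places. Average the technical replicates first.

Mean Ct: AT5G13552 young 21.350; AT5G13552 aged 17.360; UBQ10 young 15.220; UBQ10 aged 14.660
ΔCt(young) = 21.350 − 15.220 = 6.130
ΔCt(aged) = 17.360 − 14.660 = 2.700
ΔΔCt = 2.700 − 6.130 = -3.430
Fold change = 2^(−(-3.430)) = 2^3.430 = 10.7779

10.778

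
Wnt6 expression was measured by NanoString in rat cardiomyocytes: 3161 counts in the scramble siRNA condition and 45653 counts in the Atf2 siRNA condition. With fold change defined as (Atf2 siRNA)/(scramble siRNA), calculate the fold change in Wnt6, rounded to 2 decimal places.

Fold change = 45653 / 3161 = 14.443
Wnt6 is upregulated.

14.44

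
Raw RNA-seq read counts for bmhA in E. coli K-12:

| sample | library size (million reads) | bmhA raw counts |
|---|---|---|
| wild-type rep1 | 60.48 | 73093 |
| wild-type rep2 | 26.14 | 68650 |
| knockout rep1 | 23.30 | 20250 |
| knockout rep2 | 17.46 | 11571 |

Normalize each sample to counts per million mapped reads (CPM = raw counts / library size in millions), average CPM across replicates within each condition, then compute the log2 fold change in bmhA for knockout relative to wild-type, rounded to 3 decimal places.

CPM(wild-type rep1) = 73093 / 60.48 = 1208.5483
CPM(wild-type rep2) = 68650 / 26.14 = 2626.2433
CPM(knockout rep1) = 20250 / 23.30 = 869.0987
CPM(knockout rep2) = 11571 / 17.46 = 662.7148
mean CPM(wild-type) = 1917.3958; mean CPM(knockout) = 765.9067
Fold change = 765.9067 / 1917.3958 = 0.39945
log2(0.39945) = -1.3239

-1.324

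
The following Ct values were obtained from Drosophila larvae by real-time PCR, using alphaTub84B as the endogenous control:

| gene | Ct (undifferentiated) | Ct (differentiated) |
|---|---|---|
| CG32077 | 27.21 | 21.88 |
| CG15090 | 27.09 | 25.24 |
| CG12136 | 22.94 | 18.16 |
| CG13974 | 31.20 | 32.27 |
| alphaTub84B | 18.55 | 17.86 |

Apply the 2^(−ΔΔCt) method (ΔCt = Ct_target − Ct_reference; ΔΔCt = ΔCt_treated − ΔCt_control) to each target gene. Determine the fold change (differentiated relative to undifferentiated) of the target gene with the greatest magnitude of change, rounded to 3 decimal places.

CG32077: ΔΔCt = (21.88−17.86) − (27.21−18.55) = 4.02 − 8.66 = -4.64; fold change = 2^4.64 = 24.933
CG15090: ΔΔCt = (25.24−17.86) − (27.09−18.55) = 7.38 − 8.54 = -1.16; fold change = 2^1.16 = 2.235
CG12136: ΔΔCt = (18.16−17.86) − (22.94−18.55) = 0.30 − 4.39 = -4.09; fold change = 2^4.09 = 17.030
CG13974: ΔΔCt = (32.27−17.86) − (31.20−18.55) = 14.41 − 12.65 = 1.76; fold change = 2^-1.76 = 0.295
CG32077 has the largest |ΔΔCt| = 4.64.

24.933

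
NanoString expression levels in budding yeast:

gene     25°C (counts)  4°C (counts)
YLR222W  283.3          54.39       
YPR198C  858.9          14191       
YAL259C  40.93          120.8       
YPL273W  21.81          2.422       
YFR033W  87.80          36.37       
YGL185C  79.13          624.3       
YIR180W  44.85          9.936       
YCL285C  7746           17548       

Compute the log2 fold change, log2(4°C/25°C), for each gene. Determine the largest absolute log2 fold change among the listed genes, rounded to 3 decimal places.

4.046

log2(54.39/283.3) = -2.381  (YLR222W)
log2(14191/858.9) = 4.046  (YPR198C)
log2(120.8/40.93) = 1.561  (YAL259C)
log2(2.422/21.81) = -3.171  (YPL273W)
log2(36.37/87.80) = -1.271  (YFR033W)
log2(624.3/79.13) = 2.980  (YGL185C)
log2(9.936/44.85) = -2.174  (YIR180W)
log2(17548/7746) = 1.180  (YCL285C)
The largest magnitude belongs to YPR198C.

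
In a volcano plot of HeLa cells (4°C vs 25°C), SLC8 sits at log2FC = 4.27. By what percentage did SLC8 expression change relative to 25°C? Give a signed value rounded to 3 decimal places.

Fold change = 2^(4.27) = 19.2929
Percent change = (FC − 1) × 100% = (19.2929 − 1) × 100 = 1829.293%

1829.293%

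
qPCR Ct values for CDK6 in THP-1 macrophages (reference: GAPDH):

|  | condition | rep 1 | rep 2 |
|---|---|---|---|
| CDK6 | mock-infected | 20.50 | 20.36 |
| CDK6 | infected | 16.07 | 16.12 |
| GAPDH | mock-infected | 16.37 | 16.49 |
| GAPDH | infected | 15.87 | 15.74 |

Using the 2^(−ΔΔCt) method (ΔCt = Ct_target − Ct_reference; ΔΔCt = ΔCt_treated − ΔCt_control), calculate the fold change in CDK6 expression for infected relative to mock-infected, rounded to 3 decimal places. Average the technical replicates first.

13.086

Mean Ct: CDK6 mock-infected 20.430; CDK6 infected 16.095; GAPDH mock-infected 16.430; GAPDH infected 15.805
ΔCt(mock-infected) = 20.430 − 16.430 = 4.000
ΔCt(infected) = 16.095 − 15.805 = 0.290
ΔΔCt = 0.290 − 4.000 = -3.710
Fold change = 2^(−(-3.710)) = 2^3.710 = 13.0864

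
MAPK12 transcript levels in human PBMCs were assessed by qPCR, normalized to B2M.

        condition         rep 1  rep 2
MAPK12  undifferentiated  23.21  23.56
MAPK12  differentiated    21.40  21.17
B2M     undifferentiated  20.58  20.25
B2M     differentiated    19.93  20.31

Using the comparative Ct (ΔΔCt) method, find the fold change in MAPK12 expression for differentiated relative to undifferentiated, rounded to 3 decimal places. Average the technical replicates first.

Mean Ct: MAPK12 undifferentiated 23.385; MAPK12 differentiated 21.285; B2M undifferentiated 20.415; B2M differentiated 20.120
ΔCt(undifferentiated) = 23.385 − 20.415 = 2.970
ΔCt(differentiated) = 21.285 − 20.120 = 1.165
ΔΔCt = 1.165 − 2.970 = -1.805
Fold change = 2^(−(-1.805)) = 2^1.805 = 3.4943

3.494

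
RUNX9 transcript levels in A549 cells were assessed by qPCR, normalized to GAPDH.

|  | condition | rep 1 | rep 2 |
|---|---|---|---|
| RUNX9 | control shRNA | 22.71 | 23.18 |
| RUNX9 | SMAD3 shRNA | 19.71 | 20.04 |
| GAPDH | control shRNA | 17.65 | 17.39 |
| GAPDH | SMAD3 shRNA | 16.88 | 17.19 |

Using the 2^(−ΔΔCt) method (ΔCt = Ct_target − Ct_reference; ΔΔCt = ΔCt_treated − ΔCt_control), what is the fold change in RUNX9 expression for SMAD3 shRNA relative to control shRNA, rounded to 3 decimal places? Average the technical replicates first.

6.000

Mean Ct: RUNX9 control shRNA 22.945; RUNX9 SMAD3 shRNA 19.875; GAPDH control shRNA 17.520; GAPDH SMAD3 shRNA 17.035
ΔCt(control shRNA) = 22.945 − 17.520 = 5.425
ΔCt(SMAD3 shRNA) = 19.875 − 17.035 = 2.840
ΔΔCt = 2.840 − 5.425 = -2.585
Fold change = 2^(−(-2.585)) = 2^2.585 = 6.0002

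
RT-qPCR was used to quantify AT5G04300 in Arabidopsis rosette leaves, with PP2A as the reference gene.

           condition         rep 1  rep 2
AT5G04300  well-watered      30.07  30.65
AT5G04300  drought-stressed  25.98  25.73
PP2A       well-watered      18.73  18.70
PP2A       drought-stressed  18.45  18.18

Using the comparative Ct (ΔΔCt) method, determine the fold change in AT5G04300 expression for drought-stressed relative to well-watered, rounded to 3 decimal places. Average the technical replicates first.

17.208

Mean Ct: AT5G04300 well-watered 30.360; AT5G04300 drought-stressed 25.855; PP2A well-watered 18.715; PP2A drought-stressed 18.315
ΔCt(well-watered) = 30.360 − 18.715 = 11.645
ΔCt(drought-stressed) = 25.855 − 18.315 = 7.540
ΔΔCt = 7.540 − 11.645 = -4.105
Fold change = 2^(−(-4.105)) = 2^4.105 = 17.2079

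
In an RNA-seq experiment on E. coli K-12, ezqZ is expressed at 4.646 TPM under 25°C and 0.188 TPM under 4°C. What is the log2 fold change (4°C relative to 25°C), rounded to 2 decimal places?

-4.63

Fold change = 0.188 / 4.646 = 0.0405
log2(0.0405) = -4.627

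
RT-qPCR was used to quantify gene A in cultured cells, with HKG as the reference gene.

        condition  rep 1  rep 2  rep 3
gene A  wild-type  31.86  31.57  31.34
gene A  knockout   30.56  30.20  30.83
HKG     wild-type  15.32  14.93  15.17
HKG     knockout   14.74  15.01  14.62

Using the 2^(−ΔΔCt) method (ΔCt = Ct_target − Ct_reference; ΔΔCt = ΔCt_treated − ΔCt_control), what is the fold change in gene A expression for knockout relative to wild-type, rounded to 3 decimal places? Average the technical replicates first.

1.636

Mean Ct: gene A wild-type 31.590; gene A knockout 30.530; HKG wild-type 15.140; HKG knockout 14.790
ΔCt(wild-type) = 31.590 − 15.140 = 16.450
ΔCt(knockout) = 30.530 − 14.790 = 15.740
ΔΔCt = 15.740 − 16.450 = -0.710
Fold change = 2^(−(-0.710)) = 2^0.710 = 1.6358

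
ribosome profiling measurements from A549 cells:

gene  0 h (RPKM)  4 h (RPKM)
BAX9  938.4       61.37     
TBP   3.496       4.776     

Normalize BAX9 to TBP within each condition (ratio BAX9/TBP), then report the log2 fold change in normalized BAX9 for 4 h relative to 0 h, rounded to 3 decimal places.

-4.385

BAX9/TBP (0 h) = 938.4 / 3.496 = 268.42
BAX9/TBP (4 h) = 61.37 / 4.776 = 12.85
Fold change = 12.85 / 268.42 = 0.0479
log2(0.0479) = -4.3847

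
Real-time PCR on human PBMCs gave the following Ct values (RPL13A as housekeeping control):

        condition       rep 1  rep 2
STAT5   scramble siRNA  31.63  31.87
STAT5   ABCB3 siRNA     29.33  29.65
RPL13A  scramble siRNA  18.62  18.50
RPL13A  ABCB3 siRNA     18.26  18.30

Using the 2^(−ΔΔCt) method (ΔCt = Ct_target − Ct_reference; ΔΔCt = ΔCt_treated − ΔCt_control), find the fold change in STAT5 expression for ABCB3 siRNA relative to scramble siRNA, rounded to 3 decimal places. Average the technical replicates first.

3.945

Mean Ct: STAT5 scramble siRNA 31.750; STAT5 ABCB3 siRNA 29.490; RPL13A scramble siRNA 18.560; RPL13A ABCB3 siRNA 18.280
ΔCt(scramble siRNA) = 31.750 − 18.560 = 13.190
ΔCt(ABCB3 siRNA) = 29.490 − 18.280 = 11.210
ΔΔCt = 11.210 − 13.190 = -1.980
Fold change = 2^(−(-1.980)) = 2^1.980 = 3.9449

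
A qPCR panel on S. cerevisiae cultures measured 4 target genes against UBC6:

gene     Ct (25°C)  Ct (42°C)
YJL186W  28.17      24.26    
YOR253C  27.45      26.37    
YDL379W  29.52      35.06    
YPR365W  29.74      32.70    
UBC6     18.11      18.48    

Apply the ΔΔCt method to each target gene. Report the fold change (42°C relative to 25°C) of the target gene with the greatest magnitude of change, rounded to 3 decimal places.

0.028

YJL186W: ΔΔCt = (24.26−18.48) − (28.17−18.11) = 5.78 − 10.06 = -4.28; fold change = 2^4.28 = 19.427
YOR253C: ΔΔCt = (26.37−18.48) − (27.45−18.11) = 7.89 − 9.34 = -1.45; fold change = 2^1.45 = 2.732
YDL379W: ΔΔCt = (35.06−18.48) − (29.52−18.11) = 16.58 − 11.41 = 5.17; fold change = 2^-5.17 = 0.028
YPR365W: ΔΔCt = (32.70−18.48) − (29.74−18.11) = 14.22 − 11.63 = 2.59; fold change = 2^-2.59 = 0.166
YDL379W has the largest |ΔΔCt| = 5.17.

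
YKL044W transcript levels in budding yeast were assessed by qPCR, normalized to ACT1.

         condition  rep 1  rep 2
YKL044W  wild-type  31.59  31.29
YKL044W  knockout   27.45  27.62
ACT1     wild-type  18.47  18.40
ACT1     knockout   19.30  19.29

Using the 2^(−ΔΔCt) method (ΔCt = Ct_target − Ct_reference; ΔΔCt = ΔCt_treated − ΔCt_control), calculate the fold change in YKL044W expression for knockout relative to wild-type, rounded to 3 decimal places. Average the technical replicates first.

27.190

Mean Ct: YKL044W wild-type 31.440; YKL044W knockout 27.535; ACT1 wild-type 18.435; ACT1 knockout 19.295
ΔCt(wild-type) = 31.440 − 18.435 = 13.005
ΔCt(knockout) = 27.535 − 19.295 = 8.240
ΔΔCt = 8.240 − 13.005 = -4.765
Fold change = 2^(−(-4.765)) = 2^4.765 = 27.1899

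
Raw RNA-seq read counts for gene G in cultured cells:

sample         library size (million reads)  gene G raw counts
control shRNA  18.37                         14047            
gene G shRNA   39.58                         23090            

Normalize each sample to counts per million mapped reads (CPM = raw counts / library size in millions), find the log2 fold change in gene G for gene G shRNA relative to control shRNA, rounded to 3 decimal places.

CPM(control shRNA) = 14047 / 18.37 = 764.6707
CPM(gene G shRNA) = 23090 / 39.58 = 583.3754
Fold change = 583.3754 / 764.6707 = 0.76291
log2(0.76291) = -0.3904

-0.390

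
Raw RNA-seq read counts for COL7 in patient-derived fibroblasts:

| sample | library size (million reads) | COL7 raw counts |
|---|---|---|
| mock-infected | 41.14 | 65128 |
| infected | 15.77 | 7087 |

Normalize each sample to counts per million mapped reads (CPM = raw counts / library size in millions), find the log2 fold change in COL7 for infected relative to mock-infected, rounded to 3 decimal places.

-1.817

CPM(mock-infected) = 65128 / 41.14 = 1583.0822
CPM(infected) = 7087 / 15.77 = 449.3976
Fold change = 449.3976 / 1583.0822 = 0.28388
log2(0.28388) = -1.8167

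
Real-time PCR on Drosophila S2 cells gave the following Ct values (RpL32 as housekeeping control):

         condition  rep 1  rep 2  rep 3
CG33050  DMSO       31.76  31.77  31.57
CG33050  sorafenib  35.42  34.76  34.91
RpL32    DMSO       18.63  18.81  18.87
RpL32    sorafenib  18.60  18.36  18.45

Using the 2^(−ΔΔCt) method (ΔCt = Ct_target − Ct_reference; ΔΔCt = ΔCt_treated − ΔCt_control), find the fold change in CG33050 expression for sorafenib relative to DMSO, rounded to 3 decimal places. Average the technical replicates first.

Mean Ct: CG33050 DMSO 31.700; CG33050 sorafenib 35.030; RpL32 DMSO 18.770; RpL32 sorafenib 18.470
ΔCt(DMSO) = 31.700 − 18.770 = 12.930
ΔCt(sorafenib) = 35.030 − 18.470 = 16.560
ΔΔCt = 16.560 − 12.930 = 3.630
Fold change = 2^(−3.630) = 0.0808

0.081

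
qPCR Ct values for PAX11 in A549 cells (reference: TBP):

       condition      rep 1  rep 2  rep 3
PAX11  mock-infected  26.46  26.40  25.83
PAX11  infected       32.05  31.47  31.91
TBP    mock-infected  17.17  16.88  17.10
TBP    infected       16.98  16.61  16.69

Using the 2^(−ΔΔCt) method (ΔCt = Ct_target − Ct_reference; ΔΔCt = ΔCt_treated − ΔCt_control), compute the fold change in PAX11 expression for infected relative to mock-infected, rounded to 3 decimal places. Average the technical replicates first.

Mean Ct: PAX11 mock-infected 26.230; PAX11 infected 31.810; TBP mock-infected 17.050; TBP infected 16.760
ΔCt(mock-infected) = 26.230 − 17.050 = 9.180
ΔCt(infected) = 31.810 − 16.760 = 15.050
ΔΔCt = 15.050 − 9.180 = 5.870
Fold change = 2^(−5.870) = 0.0171

0.017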